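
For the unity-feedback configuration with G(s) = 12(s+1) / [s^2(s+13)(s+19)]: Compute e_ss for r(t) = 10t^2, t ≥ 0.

The open loop has two poles at the origin → type 2 system.
K_a = lim_{s→0} s^2·G(s) = 12·1 / (13·19) = 12/247.
r(t) = 10t^2 gives R(s) = 20/s^3.
e_ss = 20/K_a = 20/(12/247) = 1235/3.

1235/3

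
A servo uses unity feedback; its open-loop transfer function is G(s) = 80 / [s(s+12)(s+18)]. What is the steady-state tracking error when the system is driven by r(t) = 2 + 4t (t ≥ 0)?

G(s) has one factor of s in the denominator, so the system is type 1. By superposition:
  • 2: tracked with zero error.
  • 4t: e_ss = 4/K_v with K_v=10/27 → 10.8.
Total e_ss = 10.8.

10.8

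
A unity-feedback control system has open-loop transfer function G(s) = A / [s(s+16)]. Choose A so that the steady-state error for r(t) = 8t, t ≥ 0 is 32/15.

60

System type = 1 (one pole at s=0).
K_v = lim_{s→0} s·G(s) = A / (16) = 0.0625·A.
e_ss = 8/K_v = 32/15 ⇒ K_v = 3.75 ⇒ A = 3.75/0.0625 = 60.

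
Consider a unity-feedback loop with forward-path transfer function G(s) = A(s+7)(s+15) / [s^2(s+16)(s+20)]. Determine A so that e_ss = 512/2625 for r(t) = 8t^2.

250

Two free integrators in G(s): this is a type 2 system.
K_a = lim_{s→0} s^2·G(s) = A·7·15 / (16·20) = (21/64)·A.
e_ss = 16/K_a = 512/2625 ⇒ K_a = 2625/32 ⇒ A = (2625/32)/(21/64) = 250.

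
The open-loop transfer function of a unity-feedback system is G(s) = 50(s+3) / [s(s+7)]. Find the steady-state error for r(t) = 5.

0

G(s) has one factor of s in the denominator, so the system is type 1.
K_p = ∞ for a type-1 system; e_ss to a step is zero.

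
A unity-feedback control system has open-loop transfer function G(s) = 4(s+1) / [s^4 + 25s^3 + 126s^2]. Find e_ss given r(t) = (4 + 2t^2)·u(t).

The denominator has no term below 126s^2 — 2 poles at s=0, type 2. Taking each input component in turn:
  • 4: tracked with zero error.
  • 2t^2: e_ss = 4/K_a with K_a=2/63 → 126.
Total e_ss = 126.

126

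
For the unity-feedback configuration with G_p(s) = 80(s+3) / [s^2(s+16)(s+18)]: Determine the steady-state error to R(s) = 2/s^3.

G_p(s) has two factors of s in the denominator, so the system is type 2.
K_a = lim_{s→0} s^2·G_p(s) = 80·3 / (16·18) = 5/6.
r(t) = t^2 gives R(s) = 2/s^3.
e_ss = 2/K_a = 2/(5/6) = 2.4.

2.4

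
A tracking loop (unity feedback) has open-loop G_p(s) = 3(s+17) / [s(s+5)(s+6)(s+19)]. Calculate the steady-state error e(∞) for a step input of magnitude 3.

0

The open loop has one pole at the origin → type 1 system.
A type-1 system has K_p = ∞, so it tracks a step input with zero steady-state error.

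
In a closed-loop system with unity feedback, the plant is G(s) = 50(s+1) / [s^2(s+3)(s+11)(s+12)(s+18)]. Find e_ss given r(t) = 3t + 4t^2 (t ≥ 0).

1140.48

System type = 2 (two poles at s=0). Treating each term separately:
  • 3t: tracked with zero error.
  • 4t^2: e_ss = 8/K_a with K_a=25/3564 → 1140.48.
Total e_ss = 1140.48.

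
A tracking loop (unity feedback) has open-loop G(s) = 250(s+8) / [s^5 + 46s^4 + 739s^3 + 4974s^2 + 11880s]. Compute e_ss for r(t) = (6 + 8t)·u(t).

Lowest-order denominator term is 11880s, so the open loop has 1 pole at the origin → type 1 system. By superposition:
  • 6: tracked with zero error.
  • 8t: e_ss = 8/K_v with K_v=50/297 → 47.52.
Total e_ss = 47.52.

47.52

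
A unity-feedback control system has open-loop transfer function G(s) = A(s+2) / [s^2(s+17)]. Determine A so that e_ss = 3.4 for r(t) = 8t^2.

The open loop has two poles at the origin → type 2 system.
K_a = lim_{s→0} s^2·G(s) = A·2 / (17) = (2/17)·A.
e_ss = 16/K_a = 3.4 ⇒ K_a = 80/17 ⇒ A = (80/17)/(2/17) = 40.

40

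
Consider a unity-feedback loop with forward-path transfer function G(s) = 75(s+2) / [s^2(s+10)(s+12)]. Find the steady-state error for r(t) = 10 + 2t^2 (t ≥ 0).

G(s) has two factors of s in the denominator, so the system is type 2. By superposition:
  • 10: tracked with zero error.
  • 2t^2: e_ss = 4/K_a with K_a=1.25 → 3.2.
Total e_ss = 3.2.

3.2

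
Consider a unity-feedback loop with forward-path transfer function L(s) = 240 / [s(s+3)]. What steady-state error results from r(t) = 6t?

L(s) has one factor of s in the denominator, so the system is type 1.
K_v = lim_{s→0} s·L(s) = 240 / (3) = 80.
e_ss = 6/K_v = 6/80 = 0.075.

0.075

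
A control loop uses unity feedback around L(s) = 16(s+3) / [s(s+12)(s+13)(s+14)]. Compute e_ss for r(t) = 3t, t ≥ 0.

136.5

One free integrator in L(s): this is a type 1 system.
K_v = lim_{s→0} s·L(s) = 16·3 / (12·13·14) = 2/91.
e_ss = 3/K_v = 3/(2/91) = 136.5.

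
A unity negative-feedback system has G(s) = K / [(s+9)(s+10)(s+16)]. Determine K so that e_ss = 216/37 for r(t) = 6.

40

G(s) has no factors of s in the denominator, so the system is type 0.
K_p = lim_{s→0} G(s) = K / (9·10·16) = (1/1440)·K.
e_ss = 6/(1 + K_p) = 216/37 ⇒ 1 + (1/1440)·K = 37/36 ⇒ K = 40.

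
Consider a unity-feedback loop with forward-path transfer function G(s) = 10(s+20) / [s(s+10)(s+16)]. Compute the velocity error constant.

One free integrator in G(s): this is a type 1 system.
K_v = lim_{s→0} s·G(s) = 10·20 / (10·16) = 1.25.

1.25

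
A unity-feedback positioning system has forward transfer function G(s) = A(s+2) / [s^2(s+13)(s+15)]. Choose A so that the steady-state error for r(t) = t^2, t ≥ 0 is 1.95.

100

The open loop has two poles at the origin → type 2 system.
K_a = lim_{s→0} s^2·G(s) = A·2 / (13·15) = (2/195)·A.
e_ss = 2/K_a = 1.95 ⇒ K_a = 40/39 ⇒ A = (40/39)/(2/195) = 100.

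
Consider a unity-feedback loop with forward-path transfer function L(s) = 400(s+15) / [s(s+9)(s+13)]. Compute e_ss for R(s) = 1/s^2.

0.0195

System type = 1 (one pole at s=0).
K_v = lim_{s→0} s·L(s) = 400·15 / (9·13) = 2000/39.
e_ss = 1/K_v = 1/(2000/39) = 0.0195.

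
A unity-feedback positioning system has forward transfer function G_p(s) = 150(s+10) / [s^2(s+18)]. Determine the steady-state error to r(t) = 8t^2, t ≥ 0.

0.192

G_p(s) has two factors of s in the denominator, so the system is type 2.
K_a = lim_{s→0} s^2·G_p(s) = 150·10 / (18) = 250/3.
r(t) = 8t^2 gives R(s) = 16/s^3.
e_ss = 16/K_a = 16/(250/3) = 0.192.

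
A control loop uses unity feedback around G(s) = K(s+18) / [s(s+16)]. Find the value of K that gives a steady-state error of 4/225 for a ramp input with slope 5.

One free integrator in G(s): this is a type 1 system.
K_v = lim_{s→0} s·G(s) = K·18 / (16) = 1.125·K.
e_ss = 5/K_v = 4/225 ⇒ K_v = 281.25 ⇒ K = 281.25/1.125 = 250.

250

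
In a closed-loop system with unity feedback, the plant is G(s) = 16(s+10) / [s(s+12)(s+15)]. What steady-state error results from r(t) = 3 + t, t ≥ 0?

1.125

One free integrator in G(s): this is a type 1 system. Treating each term separately:
  • 3: tracked with zero error.
  • t: e_ss = 1/K_v with K_v=8/9 → 1.125.
Total e_ss = 1.125.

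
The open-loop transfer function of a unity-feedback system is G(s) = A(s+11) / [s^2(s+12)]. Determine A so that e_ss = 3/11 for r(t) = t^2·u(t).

8

System type = 2 (two poles at s=0).
K_a = lim_{s→0} s^2·G(s) = A·11 / (12) = (11/12)·A.
e_ss = 2/K_a = 3/11 ⇒ K_a = 22/3 ⇒ A = (22/3)/(11/12) = 8.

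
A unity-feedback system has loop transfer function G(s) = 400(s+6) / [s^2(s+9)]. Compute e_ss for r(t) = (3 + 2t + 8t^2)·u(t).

G(s) has two factors of s in the denominator, so the system is type 2. By superposition:
  • 3: tracked with zero error.
  • 2t: tracked with zero error.
  • 8t^2: e_ss = 16/K_a with K_a=800/3 → 0.06.
Total e_ss = 0.06.

0.06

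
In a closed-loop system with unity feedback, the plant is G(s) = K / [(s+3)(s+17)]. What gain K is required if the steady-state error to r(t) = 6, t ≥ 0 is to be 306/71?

20

The open loop has no poles at the origin → type 0 system.
K_p = lim_{s→0} G(s) = K / (3·17) = (1/51)·K.
e_ss = 6/(1 + K_p) = 306/71 ⇒ 1 + (1/51)·K = 71/51 ⇒ K = 20.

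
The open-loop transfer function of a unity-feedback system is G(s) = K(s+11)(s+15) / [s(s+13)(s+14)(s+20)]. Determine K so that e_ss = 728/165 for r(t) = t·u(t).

System type = 1 (one pole at s=0).
K_v = lim_{s→0} s·G(s) = K·11·15 / (13·14·20) = (33/728)·K.
e_ss = 1/K_v = 728/165 ⇒ K_v = 165/728 ⇒ K = (165/728)/(33/728) = 5.

5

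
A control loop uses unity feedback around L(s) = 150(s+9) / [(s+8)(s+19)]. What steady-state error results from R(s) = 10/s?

760/751

L(s) has no factors of s in the denominator, so the system is type 0.
K_p = lim_{s→0} L(s) = 150·9 / (8·19) = 675/76.
e_ss = 10/(1 + K_p) = 10/(751/76) = 760/751.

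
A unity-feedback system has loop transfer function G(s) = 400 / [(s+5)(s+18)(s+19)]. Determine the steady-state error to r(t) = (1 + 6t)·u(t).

G(s) has no factors of s in the denominator, so the system is type 0. By superposition:
  • 1: e_ss = 1/(1+K_p) with K_p=40/171 → 171/211.
  • 6t: a type-0 system cannot track it, e_ss → ∞.
The unbounded component dominates.

infinity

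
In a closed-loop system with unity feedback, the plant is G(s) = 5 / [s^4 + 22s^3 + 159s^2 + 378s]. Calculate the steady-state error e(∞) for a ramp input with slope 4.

Lowest-order denominator term is 378s, so the open loop has 1 pole at the origin → type 1 system.
K_v = lim_{s→0} s·G(s) = 5 / 378 = 5/378.
e_ss = 4/K_v = 4/(5/378) = 302.4.

302.4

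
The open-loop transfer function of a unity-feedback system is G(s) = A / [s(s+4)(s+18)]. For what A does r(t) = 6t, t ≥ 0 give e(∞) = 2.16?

200

One free integrator in G(s): this is a type 1 system.
K_v = lim_{s→0} s·G(s) = A / (4·18) = (1/72)·A.
e_ss = 6/K_v = 2.16 ⇒ K_v = 25/9 ⇒ A = (25/9)/(1/72) = 200.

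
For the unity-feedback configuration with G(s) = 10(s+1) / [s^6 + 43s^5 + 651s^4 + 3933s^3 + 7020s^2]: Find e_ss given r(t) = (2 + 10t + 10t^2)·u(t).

14040

Lowest-order denominator term is 7020s^2, so the open loop has 2 poles at the origin → type 2 system. By superposition:
  • 2: tracked with zero error.
  • 10t: tracked with zero error.
  • 10t^2: e_ss = 20/K_a with K_a=1/702 → 14040.
Total e_ss = 14040.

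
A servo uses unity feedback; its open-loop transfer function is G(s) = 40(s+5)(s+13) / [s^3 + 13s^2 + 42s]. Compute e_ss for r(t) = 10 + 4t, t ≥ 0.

Factoring s from the denominator leaves a polynomial with constant term 42, so the system is type 1. Taking each input component in turn:
  • 10: tracked with zero error.
  • 4t: e_ss = 4/K_v with K_v=1300/21 → 21/325.
Total e_ss = 21/325.

21/325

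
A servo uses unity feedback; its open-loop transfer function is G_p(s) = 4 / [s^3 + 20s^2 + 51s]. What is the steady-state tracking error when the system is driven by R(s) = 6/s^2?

Factoring s from the denominator leaves a polynomial with constant term 51, so the system is type 1.
K_v = lim_{s→0} s·G_p(s) = 4 / 51 = 4/51.
e_ss = 6/K_v = 6/(4/51) = 76.5.

76.5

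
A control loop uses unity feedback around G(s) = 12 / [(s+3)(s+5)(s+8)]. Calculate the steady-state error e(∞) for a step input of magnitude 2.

System type = 0 (no poles at s=0).
K_p = lim_{s→0} G(s) = 12 / (3·5·8) = 0.1.
e_ss = 2/(1 + K_p) = 2/1.1 = 20/11.

20/11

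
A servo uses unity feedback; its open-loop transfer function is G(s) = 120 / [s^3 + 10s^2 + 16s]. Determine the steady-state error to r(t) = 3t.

0.4

The denominator has no term below 16s — 1 pole at s=0, type 1.
K_v = lim_{s→0} s·G(s) = 120 / 16 = 7.5.
e_ss = 3/K_v = 3/7.5 = 0.4.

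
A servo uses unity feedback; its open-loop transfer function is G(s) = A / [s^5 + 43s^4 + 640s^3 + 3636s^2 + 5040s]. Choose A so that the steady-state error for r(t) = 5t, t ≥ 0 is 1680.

15

The denominator has no term below 5040s — 1 pole at s=0, type 1.
K_v = lim_{s→0} s·G(s) = A / 5040 = (1/5040)·A.
e_ss = 5/K_v = 1680 ⇒ K_v = 1/336 ⇒ A = (1/336)/(1/5040) = 15.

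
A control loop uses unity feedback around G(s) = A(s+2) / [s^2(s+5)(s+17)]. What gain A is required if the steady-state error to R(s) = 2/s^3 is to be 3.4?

Two free integrators in G(s): this is a type 2 system.
K_a = lim_{s→0} s^2·G(s) = A·2 / (5·17) = (2/85)·A.
e_ss = 2/K_a = 3.4 ⇒ K_a = 10/17 ⇒ A = (10/17)/(2/85) = 25.

25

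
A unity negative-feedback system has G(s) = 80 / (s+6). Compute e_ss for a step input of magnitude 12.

System type = 0 (no poles at s=0).
K_p = lim_{s→0} G(s) = 80 / (6) = 40/3.
e_ss = 12/(1 + K_p) = 12/(43/3) = 36/43.

36/43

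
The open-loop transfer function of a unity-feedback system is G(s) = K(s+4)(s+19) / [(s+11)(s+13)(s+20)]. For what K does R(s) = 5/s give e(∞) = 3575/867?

8

The open loop has no poles at the origin → type 0 system.
K_p = lim_{s→0} G(s) = K·4·19 / (11·13·20) = (19/715)·K.
e_ss = 5/(1 + K_p) = 3575/867 ⇒ 1 + (19/715)·K = 867/715 ⇒ K = 8.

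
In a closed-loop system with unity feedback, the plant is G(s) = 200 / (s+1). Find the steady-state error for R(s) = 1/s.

1/201

G(s) has no factors of s in the denominator, so the system is type 0.
K_p = lim_{s→0} G(s) = 200 / (1) = 200.
e_ss = 1/(1 + K_p) = 1/201.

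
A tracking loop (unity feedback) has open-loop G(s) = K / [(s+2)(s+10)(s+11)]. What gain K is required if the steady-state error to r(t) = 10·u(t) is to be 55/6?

20

No free integrators in G(s): this is a type 0 system.
K_p = lim_{s→0} G(s) = K / (2·10·11) = (1/220)·K.
e_ss = 10/(1 + K_p) = 55/6 ⇒ 1 + (1/220)·K = 12/11 ⇒ K = 20.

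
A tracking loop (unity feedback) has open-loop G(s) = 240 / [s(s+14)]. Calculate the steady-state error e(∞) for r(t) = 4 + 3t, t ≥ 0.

0.175

One free integrator in G(s): this is a type 1 system. By superposition:
  • 4: tracked with zero error.
  • 3t: e_ss = 3/K_v with K_v=120/7 → 0.175.
Total e_ss = 0.175.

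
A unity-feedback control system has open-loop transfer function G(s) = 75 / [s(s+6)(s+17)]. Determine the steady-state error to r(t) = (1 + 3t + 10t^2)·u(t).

G(s) has one factor of s in the denominator, so the system is type 1. Treating each term separately:
  • 1: tracked with zero error.
  • 3t: e_ss = 3/K_v with K_v=25/34 → 4.08.
  • 10t^2: a type-1 system cannot track it, e_ss → ∞.
The unbounded component dominates.

infinity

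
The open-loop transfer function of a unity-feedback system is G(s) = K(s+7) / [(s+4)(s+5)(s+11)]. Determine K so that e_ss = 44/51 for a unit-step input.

5

The open loop has no poles at the origin → type 0 system.
K_p = lim_{s→0} G(s) = K·7 / (4·5·11) = (7/220)·K.
e_ss = 1/(1 + K_p) = 44/51 ⇒ 1 + (7/220)·K = 51/44 ⇒ K = 5.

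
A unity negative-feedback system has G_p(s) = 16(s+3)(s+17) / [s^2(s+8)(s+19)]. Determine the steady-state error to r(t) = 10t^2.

System type = 2 (two poles at s=0).
K_a = lim_{s→0} s^2·G_p(s) = 16·3·17 / (8·19) = 102/19.
r(t) = 10t^2 gives R(s) = 20/s^3.
e_ss = 20/K_a = 20/(102/19) = 190/51.

190/51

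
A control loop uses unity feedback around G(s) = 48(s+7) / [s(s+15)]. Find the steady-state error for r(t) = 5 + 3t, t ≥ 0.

15/112

One free integrator in G(s): this is a type 1 system. Treating each term separately:
  • 5: tracked with zero error.
  • 3t: e_ss = 3/K_v with K_v=22.4 → 15/112.
Total e_ss = 15/112.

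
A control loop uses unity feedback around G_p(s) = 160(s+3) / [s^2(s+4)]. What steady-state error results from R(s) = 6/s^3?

Two free integrators in G_p(s): this is a type 2 system.
K_a = lim_{s→0} s^2·G_p(s) = 160·3 / (4) = 120.
r(t) = 3t^2 gives R(s) = 6/s^3.
e_ss = 6/K_a = 6/120 = 0.05.

0.05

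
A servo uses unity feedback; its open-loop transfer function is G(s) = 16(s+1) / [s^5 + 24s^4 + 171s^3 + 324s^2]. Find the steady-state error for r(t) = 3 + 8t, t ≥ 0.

Factoring s^2 from the denominator leaves a polynomial with constant term 324, so the system is type 2. By superposition:
  • 3: tracked with zero error.
  • 8t: tracked with zero error.
Total e_ss = 0.

0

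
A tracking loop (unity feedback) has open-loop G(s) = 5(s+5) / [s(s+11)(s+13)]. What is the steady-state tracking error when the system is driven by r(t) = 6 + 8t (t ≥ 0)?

45.76

One free integrator in G(s): this is a type 1 system. Taking each input component in turn:
  • 6: tracked with zero error.
  • 8t: e_ss = 8/K_v with K_v=25/143 → 45.76.
Total e_ss = 45.76.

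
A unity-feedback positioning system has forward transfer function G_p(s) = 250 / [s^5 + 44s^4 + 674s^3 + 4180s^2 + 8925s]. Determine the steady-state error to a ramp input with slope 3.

107.1

Lowest-order denominator term is 8925s, so the open loop has 1 pole at the origin → type 1 system.
K_v = lim_{s→0} s·G_p(s) = 250 / 8925 = 10/357.
e_ss = 3/K_v = 3/(10/357) = 107.1.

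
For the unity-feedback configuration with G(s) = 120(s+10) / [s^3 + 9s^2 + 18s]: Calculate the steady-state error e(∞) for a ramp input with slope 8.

0.12

Factoring s from the denominator leaves a polynomial with constant term 18, so the system is type 1.
K_v = lim_{s→0} s·G(s) = 120·10 / 18 = 200/3.
e_ss = 8/K_v = 8/(200/3) = 0.12.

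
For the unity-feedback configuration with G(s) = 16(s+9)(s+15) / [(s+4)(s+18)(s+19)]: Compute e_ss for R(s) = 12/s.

System type = 0 (no poles at s=0).
K_p = lim_{s→0} G(s) = 16·9·15 / (4·18·19) = 30/19.
e_ss = 12/(1 + K_p) = 12/(49/19) = 228/49.

228/49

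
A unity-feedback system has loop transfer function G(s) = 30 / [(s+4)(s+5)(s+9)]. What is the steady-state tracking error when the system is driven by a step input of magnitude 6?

The open loop has no poles at the origin → type 0 system.
K_p = lim_{s→0} G(s) = 30 / (4·5·9) = 1/6.
e_ss = 6/(1 + K_p) = 6/(7/6) = 36/7.

36/7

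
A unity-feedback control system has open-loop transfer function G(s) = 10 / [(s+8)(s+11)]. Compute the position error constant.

5/44

System type = 0 (no poles at s=0).
K_p = lim_{s→0} G(s) = 10 / (8·11) = 5/44.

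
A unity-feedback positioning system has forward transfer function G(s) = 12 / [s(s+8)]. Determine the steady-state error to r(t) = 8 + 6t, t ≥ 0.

One free integrator in G(s): this is a type 1 system. By superposition:
  • 8: tracked with zero error.
  • 6t: e_ss = 6/K_v with K_v=1.5 → 4.
Total e_ss = 4.

4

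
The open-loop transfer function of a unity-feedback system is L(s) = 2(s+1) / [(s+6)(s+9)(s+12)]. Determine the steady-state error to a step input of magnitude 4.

The open loop has no poles at the origin → type 0 system.
K_p = lim_{s→0} L(s) = 2·1 / (6·9·12) = 1/324.
e_ss = 4/(1 + K_p) = 4/(325/324) = 1296/325.

1296/325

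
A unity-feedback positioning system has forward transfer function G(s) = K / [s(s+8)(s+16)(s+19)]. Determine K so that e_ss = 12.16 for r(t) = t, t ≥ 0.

200

One free integrator in G(s): this is a type 1 system.
K_v = lim_{s→0} s·G(s) = K / (8·16·19) = (1/2432)·K.
e_ss = 1/K_v = 12.16 ⇒ K_v = 25/304 ⇒ K = (25/304)/(1/2432) = 200.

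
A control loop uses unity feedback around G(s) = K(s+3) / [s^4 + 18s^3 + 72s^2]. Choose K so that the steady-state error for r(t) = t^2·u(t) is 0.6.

80

The denominator has no term below 72s^2 — 2 poles at s=0, type 2.
K_a = lim_{s→0} s^2·G(s) = K·3 / 72 = (1/24)·K.
e_ss = 2/K_a = 0.6 ⇒ K_a = 10/3 ⇒ K = (10/3)/(1/24) = 80.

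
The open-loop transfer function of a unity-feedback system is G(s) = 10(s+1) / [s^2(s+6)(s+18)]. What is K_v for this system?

infinity

K_v = lim_{s→0} s·G(s); with 2 poles at the origin the limit diverges, so K_v = ∞.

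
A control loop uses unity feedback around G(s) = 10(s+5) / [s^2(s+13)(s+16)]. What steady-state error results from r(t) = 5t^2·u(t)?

41.6

G(s) has two factors of s in the denominator, so the system is type 2.
K_a = lim_{s→0} s^2·G(s) = 10·5 / (13·16) = 25/104.
r(t) = 5t^2 gives R(s) = 10/s^3.
e_ss = 10/K_a = 10/(25/104) = 41.6.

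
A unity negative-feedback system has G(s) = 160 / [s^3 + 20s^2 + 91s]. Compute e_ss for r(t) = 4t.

Factoring s from the denominator leaves a polynomial with constant term 91, so the system is type 1.
K_v = lim_{s→0} s·G(s) = 160 / 91 = 160/91.
e_ss = 4/K_v = 4/(160/91) = 2.275.

2.275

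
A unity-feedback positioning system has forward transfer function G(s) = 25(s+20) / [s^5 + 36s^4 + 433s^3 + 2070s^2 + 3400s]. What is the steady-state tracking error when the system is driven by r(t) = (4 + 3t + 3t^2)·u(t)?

Factoring s from the denominator leaves a polynomial with constant term 3400, so the system is type 1. Taking each input component in turn:
  • 4: tracked with zero error.
  • 3t: e_ss = 3/K_v with K_v=5/34 → 20.4.
  • 3t^2: a type-1 system cannot track it, e_ss → ∞.
The unbounded component dominates.

infinity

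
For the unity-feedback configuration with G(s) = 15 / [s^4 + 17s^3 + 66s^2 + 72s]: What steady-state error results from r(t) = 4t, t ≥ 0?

Lowest-order denominator term is 72s, so the open loop has 1 pole at the origin → type 1 system.
K_v = lim_{s→0} s·G(s) = 15 / 72 = 5/24.
e_ss = 4/K_v = 4/(5/24) = 19.2.

19.2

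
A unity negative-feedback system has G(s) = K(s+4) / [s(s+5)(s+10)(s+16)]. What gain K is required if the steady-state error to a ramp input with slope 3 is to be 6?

G(s) has one factor of s in the denominator, so the system is type 1.
K_v = lim_{s→0} s·G(s) = K·4 / (5·10·16) = 0.005·K.
e_ss = 3/K_v = 6 ⇒ K_v = 0.5 ⇒ K = 0.5/0.005 = 100.

100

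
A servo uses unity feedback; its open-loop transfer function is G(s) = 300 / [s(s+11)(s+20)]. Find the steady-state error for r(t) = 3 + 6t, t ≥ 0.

One free integrator in G(s): this is a type 1 system. Taking each input component in turn:
  • 3: tracked with zero error.
  • 6t: e_ss = 6/K_v with K_v=15/11 → 4.4.
Total e_ss = 4.4.

4.4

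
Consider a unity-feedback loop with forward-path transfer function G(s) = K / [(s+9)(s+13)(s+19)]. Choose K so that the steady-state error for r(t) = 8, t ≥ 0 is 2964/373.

15

G(s) has no factors of s in the denominator, so the system is type 0.
K_p = lim_{s→0} G(s) = K / (9·13·19) = (1/2223)·K.
e_ss = 8/(1 + K_p) = 2964/373 ⇒ 1 + (1/2223)·K = 746/741 ⇒ K = 15.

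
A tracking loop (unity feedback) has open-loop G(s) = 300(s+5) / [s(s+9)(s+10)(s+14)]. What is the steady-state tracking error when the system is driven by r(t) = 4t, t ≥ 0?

System type = 1 (one pole at s=0).
K_v = lim_{s→0} s·G(s) = 300·5 / (9·10·14) = 25/21.
e_ss = 4/K_v = 4/(25/21) = 3.36.

3.36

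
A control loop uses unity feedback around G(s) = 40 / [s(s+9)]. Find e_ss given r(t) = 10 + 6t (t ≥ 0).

1.35

G(s) has one factor of s in the denominator, so the system is type 1. Treating each term separately:
  • 10: tracked with zero error.
  • 6t: e_ss = 6/K_v with K_v=40/9 → 1.35.
Total e_ss = 1.35.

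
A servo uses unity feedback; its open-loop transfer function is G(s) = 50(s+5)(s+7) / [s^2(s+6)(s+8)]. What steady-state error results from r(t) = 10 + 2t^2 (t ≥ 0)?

System type = 2 (two poles at s=0). Taking each input component in turn:
  • 10: tracked with zero error.
  • 2t^2: e_ss = 4/K_a with K_a=875/24 → 96/875.
Total e_ss = 96/875.

96/875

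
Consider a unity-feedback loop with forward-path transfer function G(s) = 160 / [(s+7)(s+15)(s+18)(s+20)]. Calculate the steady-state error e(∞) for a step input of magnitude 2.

System type = 0 (no poles at s=0).
K_p = lim_{s→0} G(s) = 160 / (7·15·18·20) = 4/945.
e_ss = 2/(1 + K_p) = 2/(949/945) = 1890/949.

1890/949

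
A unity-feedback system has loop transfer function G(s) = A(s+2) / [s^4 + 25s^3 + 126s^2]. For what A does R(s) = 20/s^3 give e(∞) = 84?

Factoring s^2 from the denominator leaves a polynomial with constant term 126, so the system is type 2.
K_a = lim_{s→0} s^2·G(s) = A·2 / 126 = (1/63)·A.
e_ss = 20/K_a = 84 ⇒ K_a = 5/21 ⇒ A = (5/21)/(1/63) = 15.

15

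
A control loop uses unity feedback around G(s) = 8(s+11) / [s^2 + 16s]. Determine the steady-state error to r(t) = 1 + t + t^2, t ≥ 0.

infinity

Lowest-order denominator term is 16s, so the open loop has 1 pole at the origin → type 1 system. Treating each term separately:
  • 1: tracked with zero error.
  • t: e_ss = 1/K_v with K_v=5.5 → 2/11.
  • t^2: a type-1 system cannot track it, e_ss → ∞.
The unbounded component dominates.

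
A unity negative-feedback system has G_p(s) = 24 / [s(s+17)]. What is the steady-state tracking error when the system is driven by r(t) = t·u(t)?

17/24

The open loop has one pole at the origin → type 1 system.
K_v = lim_{s→0} s·G_p(s) = 24 / (17) = 24/17.
e_ss = 1/K_v = 1/(24/17) = 17/24.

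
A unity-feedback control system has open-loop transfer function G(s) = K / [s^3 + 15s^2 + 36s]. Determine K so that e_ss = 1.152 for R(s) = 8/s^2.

The denominator has no term below 36s — 1 pole at s=0, type 1.
K_v = lim_{s→0} s·G(s) = K / 36 = (1/36)·K.
e_ss = 8/K_v = 1.152 ⇒ K_v = 125/18 ⇒ K = (125/18)/(1/36) = 250.

250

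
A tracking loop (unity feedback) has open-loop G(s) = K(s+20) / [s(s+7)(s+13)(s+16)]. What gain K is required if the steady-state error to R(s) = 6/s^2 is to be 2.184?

One free integrator in G(s): this is a type 1 system.
K_v = lim_{s→0} s·G(s) = K·20 / (7·13·16) = (5/364)·K.
e_ss = 6/K_v = 2.184 ⇒ K_v = 250/91 ⇒ K = (250/91)/(5/364) = 200.

200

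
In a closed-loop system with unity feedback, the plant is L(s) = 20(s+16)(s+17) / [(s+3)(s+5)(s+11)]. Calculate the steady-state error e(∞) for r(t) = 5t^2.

System type = 0 (no poles at s=0).
For a type-0 system K_a = 0, so e_ss to a parabolic input is unbounded.

infinity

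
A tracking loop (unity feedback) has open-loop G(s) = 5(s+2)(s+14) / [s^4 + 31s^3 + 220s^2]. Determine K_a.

Lowest-order denominator term is 220s^2, so the open loop has 2 poles at the origin → type 2 system.
K_a = lim_{s→0} s^2·G(s) = 5·2·14 / 220 = 7/11.

7/11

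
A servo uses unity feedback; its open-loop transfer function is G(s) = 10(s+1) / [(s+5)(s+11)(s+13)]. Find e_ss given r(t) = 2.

System type = 0 (no poles at s=0).
K_p = lim_{s→0} G(s) = 10·1 / (5·11·13) = 2/143.
e_ss = 2/(1 + K_p) = 2/(145/143) = 286/145.

286/145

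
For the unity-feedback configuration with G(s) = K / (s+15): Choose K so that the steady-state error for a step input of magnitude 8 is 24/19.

G(s) has no factors of s in the denominator, so the system is type 0.
K_p = lim_{s→0} G(s) = K / (15) = (1/15)·K.
e_ss = 8/(1 + K_p) = 24/19 ⇒ 1 + (1/15)·K = 19/3 ⇒ K = 80.

80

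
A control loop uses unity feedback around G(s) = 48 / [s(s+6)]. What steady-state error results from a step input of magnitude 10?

System type = 1 (one pole at s=0).
A type-1 system has K_p = ∞, so it tracks a step input with zero steady-state error.

0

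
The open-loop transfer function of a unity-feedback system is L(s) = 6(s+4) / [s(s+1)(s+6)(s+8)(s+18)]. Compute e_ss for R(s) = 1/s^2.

System type = 1 (one pole at s=0).
K_v = lim_{s→0} s·L(s) = 6·4 / (1·6·8·18) = 1/36.
e_ss = 1/K_v = 1/(1/36) = 36.

36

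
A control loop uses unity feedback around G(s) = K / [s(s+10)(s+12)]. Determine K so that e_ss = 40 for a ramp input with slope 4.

12

System type = 1 (one pole at s=0).
K_v = lim_{s→0} s·G(s) = K / (10·12) = (1/120)·K.
e_ss = 4/K_v = 40 ⇒ K_v = 0.1 ⇒ K = 0.1/(1/120) = 12.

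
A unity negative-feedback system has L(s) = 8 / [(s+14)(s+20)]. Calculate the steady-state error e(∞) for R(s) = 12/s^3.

infinity

No free integrators in L(s): this is a type 0 system.
K_a = lim_{s→0} s^2·L(s) = 0; the steady-state error to this parabolic input grows without bound.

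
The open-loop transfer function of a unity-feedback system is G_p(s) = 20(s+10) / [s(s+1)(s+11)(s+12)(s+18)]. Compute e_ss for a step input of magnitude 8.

0

The open loop has one pole at the origin → type 1 system.
K_p = ∞ for a type-1 system; e_ss to a step is zero.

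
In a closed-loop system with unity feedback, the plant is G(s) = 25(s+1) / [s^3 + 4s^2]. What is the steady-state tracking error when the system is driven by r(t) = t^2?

Lowest-order denominator term is 4s^2, so the open loop has 2 poles at the origin → type 2 system.
K_a = lim_{s→0} s^2·G(s) = 25·1 / 4 = 6.25.
r(t) = t^2 gives R(s) = 2/s^3.
e_ss = 2/K_a = 2/6.25 = 0.32.

0.32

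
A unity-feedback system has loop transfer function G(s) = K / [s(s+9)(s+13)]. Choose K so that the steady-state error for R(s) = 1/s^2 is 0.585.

200

The open loop has one pole at the origin → type 1 system.
K_v = lim_{s→0} s·G(s) = K / (9·13) = (1/117)·K.
e_ss = 1/K_v = 0.585 ⇒ K_v = 200/117 ⇒ K = (200/117)/(1/117) = 200.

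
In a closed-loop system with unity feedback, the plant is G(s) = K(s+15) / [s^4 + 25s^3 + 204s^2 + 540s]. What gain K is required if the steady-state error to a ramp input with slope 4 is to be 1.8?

The denominator has no term below 540s — 1 pole at s=0, type 1.
K_v = lim_{s→0} s·G(s) = K·15 / 540 = (1/36)·K.
e_ss = 4/K_v = 1.8 ⇒ K_v = 20/9 ⇒ K = (20/9)/(1/36) = 80.

80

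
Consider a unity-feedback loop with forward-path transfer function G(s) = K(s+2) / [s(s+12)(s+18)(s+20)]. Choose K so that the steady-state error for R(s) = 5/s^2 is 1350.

The open loop has one pole at the origin → type 1 system.
K_v = lim_{s→0} s·G(s) = K·2 / (12·18·20) = (1/2160)·K.
e_ss = 5/K_v = 1350 ⇒ K_v = 1/270 ⇒ K = (1/270)/(1/2160) = 8.

8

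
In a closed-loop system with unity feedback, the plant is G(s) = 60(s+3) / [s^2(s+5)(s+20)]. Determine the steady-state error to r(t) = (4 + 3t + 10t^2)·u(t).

G(s) has two factors of s in the denominator, so the system is type 2. Taking each input component in turn:
  • 4: tracked with zero error.
  • 3t: tracked with zero error.
  • 10t^2: e_ss = 20/K_a with K_a=1.8 → 100/9.
Total e_ss = 100/9.

100/9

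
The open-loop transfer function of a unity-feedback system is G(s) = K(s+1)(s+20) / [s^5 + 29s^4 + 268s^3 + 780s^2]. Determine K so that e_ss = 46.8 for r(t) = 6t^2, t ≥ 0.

10

The denominator has no term below 780s^2 — 2 poles at s=0, type 2.
K_a = lim_{s→0} s^2·G(s) = K·1·20 / 780 = (1/39)·K.
e_ss = 12/K_a = 46.8 ⇒ K_a = 10/39 ⇒ K = (10/39)/(1/39) = 10.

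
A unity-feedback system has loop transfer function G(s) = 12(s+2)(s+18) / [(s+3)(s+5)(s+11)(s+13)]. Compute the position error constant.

144/715

No free integrators in G(s): this is a type 0 system.
K_p = lim_{s→0} G(s) = 12·2·18 / (3·5·11·13) = 144/715.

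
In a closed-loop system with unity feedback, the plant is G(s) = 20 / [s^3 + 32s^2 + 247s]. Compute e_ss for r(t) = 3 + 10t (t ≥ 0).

123.5

Lowest-order denominator term is 247s, so the open loop has 1 pole at the origin → type 1 system. By superposition:
  • 3: tracked with zero error.
  • 10t: e_ss = 10/K_v with K_v=20/247 → 123.5.
Total e_ss = 123.5.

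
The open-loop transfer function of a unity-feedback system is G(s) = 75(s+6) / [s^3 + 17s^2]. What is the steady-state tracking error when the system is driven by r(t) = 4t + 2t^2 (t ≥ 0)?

Factoring s^2 from the denominator leaves a polynomial with constant term 17, so the system is type 2. Treating each term separately:
  • 4t: tracked with zero error.
  • 2t^2: e_ss = 4/K_a with K_a=450/17 → 34/225.
Total e_ss = 34/225.

34/225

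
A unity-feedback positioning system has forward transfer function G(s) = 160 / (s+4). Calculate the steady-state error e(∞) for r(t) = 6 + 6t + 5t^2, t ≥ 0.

G(s) has no factors of s in the denominator, so the system is type 0. Taking each input component in turn:
  • 6: e_ss = 6/(1+K_p) with K_p=40 → 6/41.
  • 6t: a type-0 system cannot track it, e_ss → ∞.
  • 5t^2: a type-0 system cannot track it, e_ss → ∞.
The unbounded component dominates.

infinity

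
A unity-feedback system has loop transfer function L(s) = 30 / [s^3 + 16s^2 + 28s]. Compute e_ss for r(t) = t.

Lowest-order denominator term is 28s, so the open loop has 1 pole at the origin → type 1 system.
K_v = lim_{s→0} s·L(s) = 30 / 28 = 15/14.
e_ss = 1/K_v = 1/(15/14) = 14/15.

14/15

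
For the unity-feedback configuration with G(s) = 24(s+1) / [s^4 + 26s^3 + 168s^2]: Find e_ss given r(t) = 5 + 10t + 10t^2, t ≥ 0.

Lowest-order denominator term is 168s^2, so the open loop has 2 poles at the origin → type 2 system. Taking each input component in turn:
  • 5: tracked with zero error.
  • 10t: tracked with zero error.
  • 10t^2: e_ss = 20/K_a with K_a=1/7 → 140.
Total e_ss = 140.

140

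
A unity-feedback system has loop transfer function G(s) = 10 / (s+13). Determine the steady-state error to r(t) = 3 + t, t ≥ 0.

infinity

The open loop has no poles at the origin → type 0 system. By superposition:
  • 3: e_ss = 3/(1+K_p) with K_p=10/13 → 39/23.
  • t: a type-0 system cannot track it, e_ss → ∞.
The unbounded component dominates.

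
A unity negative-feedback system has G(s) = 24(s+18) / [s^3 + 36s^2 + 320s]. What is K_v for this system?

Lowest-order denominator term is 320s, so the open loop has 1 pole at the origin → type 1 system.
K_v = lim_{s→0} s·G(s) = 24·18 / 320 = 1.35.

1.35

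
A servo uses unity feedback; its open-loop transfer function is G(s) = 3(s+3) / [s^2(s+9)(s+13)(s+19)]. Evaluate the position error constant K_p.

K_p = lim_{s→0} G(s); with 2 poles at the origin the limit diverges, so K_p = ∞.

infinity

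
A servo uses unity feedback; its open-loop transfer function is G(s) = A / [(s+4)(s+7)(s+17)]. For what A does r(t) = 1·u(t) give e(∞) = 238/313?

No free integrators in G(s): this is a type 0 system.
K_p = lim_{s→0} G(s) = A / (4·7·17) = (1/476)·A.
e_ss = 1/(1 + K_p) = 238/313 ⇒ 1 + (1/476)·A = 313/238 ⇒ A = 150.

150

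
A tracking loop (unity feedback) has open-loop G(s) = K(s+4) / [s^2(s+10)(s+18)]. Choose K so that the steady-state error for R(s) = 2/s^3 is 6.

15

The open loop has two poles at the origin → type 2 system.
K_a = lim_{s→0} s^2·G(s) = K·4 / (10·18) = (1/45)·K.
e_ss = 2/K_a = 6 ⇒ K_a = 1/3 ⇒ K = (1/3)/(1/45) = 15.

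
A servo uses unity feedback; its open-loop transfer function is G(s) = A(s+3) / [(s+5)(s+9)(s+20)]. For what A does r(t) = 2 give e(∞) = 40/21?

15

System type = 0 (no poles at s=0).
K_p = lim_{s→0} G(s) = A·3 / (5·9·20) = (1/300)·A.
e_ss = 2/(1 + K_p) = 40/21 ⇒ 1 + (1/300)·A = 1.05 ⇒ A = 15.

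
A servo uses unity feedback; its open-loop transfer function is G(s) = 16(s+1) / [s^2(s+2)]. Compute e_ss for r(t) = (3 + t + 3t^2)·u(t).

The open loop has two poles at the origin → type 2 system. Taking each input component in turn:
  • 3: tracked with zero error.
  • t: tracked with zero error.
  • 3t^2: e_ss = 6/K_a with K_a=8 → 0.75.
Total e_ss = 0.75.

0.75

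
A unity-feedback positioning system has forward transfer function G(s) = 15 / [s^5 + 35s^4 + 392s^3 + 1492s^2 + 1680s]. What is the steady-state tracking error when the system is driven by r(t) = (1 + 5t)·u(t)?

Lowest-order denominator term is 1680s, so the open loop has 1 pole at the origin → type 1 system. Taking each input component in turn:
  • 1: tracked with zero error.
  • 5t: e_ss = 5/K_v with K_v=1/112 → 560.
Total e_ss = 560.

560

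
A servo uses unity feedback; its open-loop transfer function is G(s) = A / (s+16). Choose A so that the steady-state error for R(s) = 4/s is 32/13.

System type = 0 (no poles at s=0).
K_p = lim_{s→0} G(s) = A / (16) = 0.0625·A.
e_ss = 4/(1 + K_p) = 32/13 ⇒ 1 + 0.0625·A = 1.625 ⇒ A = 10.

10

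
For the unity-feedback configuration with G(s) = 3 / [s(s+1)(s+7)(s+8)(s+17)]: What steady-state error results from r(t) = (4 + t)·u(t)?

952/3

System type = 1 (one pole at s=0). Treating each term separately:
  • 4: tracked with zero error.
  • t: e_ss = 1/K_v with K_v=3/952 → 952/3.
Total e_ss = 952/3.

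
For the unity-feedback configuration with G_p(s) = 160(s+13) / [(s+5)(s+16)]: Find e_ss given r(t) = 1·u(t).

1/27

System type = 0 (no poles at s=0).
K_p = lim_{s→0} G_p(s) = 160·13 / (5·16) = 26.
e_ss = 1/(1 + K_p) = 1/27.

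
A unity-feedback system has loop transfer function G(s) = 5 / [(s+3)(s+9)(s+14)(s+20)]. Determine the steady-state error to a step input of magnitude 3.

4536/1513

The open loop has no poles at the origin → type 0 system.
K_p = lim_{s→0} G(s) = 5 / (3·9·14·20) = 1/1512.
e_ss = 3/(1 + K_p) = 3/(1513/1512) = 4536/1513.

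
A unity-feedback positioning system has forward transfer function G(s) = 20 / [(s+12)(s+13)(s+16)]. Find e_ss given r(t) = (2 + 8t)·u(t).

infinity

System type = 0 (no poles at s=0). By superposition:
  • 2: e_ss = 2/(1+K_p) with K_p=5/624 → 1248/629.
  • 8t: a type-0 system cannot track it, e_ss → ∞.
The unbounded component dominates.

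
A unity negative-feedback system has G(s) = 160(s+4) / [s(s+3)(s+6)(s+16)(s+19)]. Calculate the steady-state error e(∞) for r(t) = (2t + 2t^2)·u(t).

G(s) has one factor of s in the denominator, so the system is type 1. By superposition:
  • 2t: e_ss = 2/K_v with K_v=20/171 → 17.1.
  • 2t^2: a type-1 system cannot track it, e_ss → ∞.
The unbounded component dominates.

infinity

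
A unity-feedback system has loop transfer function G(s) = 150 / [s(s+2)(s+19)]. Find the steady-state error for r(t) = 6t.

System type = 1 (one pole at s=0).
K_v = lim_{s→0} s·G(s) = 150 / (2·19) = 75/19.
e_ss = 6/K_v = 6/(75/19) = 1.52.

1.52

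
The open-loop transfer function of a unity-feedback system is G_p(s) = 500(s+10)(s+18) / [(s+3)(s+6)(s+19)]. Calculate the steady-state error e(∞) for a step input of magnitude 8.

152/5019

G_p(s) has no factors of s in the denominator, so the system is type 0.
K_p = lim_{s→0} G_p(s) = 500·10·18 / (3·6·19) = 5000/19.
e_ss = 8/(1 + K_p) = 8/(5019/19) = 152/5019.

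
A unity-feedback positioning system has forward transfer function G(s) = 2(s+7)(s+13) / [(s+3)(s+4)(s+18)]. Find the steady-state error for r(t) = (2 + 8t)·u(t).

The open loop has no poles at the origin → type 0 system. Taking each input component in turn:
  • 2: e_ss = 2/(1+K_p) with K_p=91/108 → 216/199.
  • 8t: a type-0 system cannot track it, e_ss → ∞.
The unbounded component dominates.

infinity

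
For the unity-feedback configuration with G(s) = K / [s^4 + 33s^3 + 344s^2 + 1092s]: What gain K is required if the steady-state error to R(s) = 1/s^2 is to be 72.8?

Lowest-order denominator term is 1092s, so the open loop has 1 pole at the origin → type 1 system.
K_v = lim_{s→0} s·G(s) = K / 1092 = (1/1092)·K.
e_ss = 1/K_v = 72.8 ⇒ K_v = 5/364 ⇒ K = (5/364)/(1/1092) = 15.

15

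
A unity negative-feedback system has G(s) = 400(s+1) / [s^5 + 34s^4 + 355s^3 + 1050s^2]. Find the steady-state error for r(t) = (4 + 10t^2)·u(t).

52.5

Lowest-order denominator term is 1050s^2, so the open loop has 2 poles at the origin → type 2 system. By superposition:
  • 4: tracked with zero error.
  • 10t^2: e_ss = 20/K_a with K_a=8/21 → 52.5.
Total e_ss = 52.5.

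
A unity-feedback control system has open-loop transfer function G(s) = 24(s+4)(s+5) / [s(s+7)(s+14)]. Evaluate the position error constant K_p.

K_p = lim_{s→0} G(s); with 1 pole at the origin the limit diverges, so K_p = ∞.

infinity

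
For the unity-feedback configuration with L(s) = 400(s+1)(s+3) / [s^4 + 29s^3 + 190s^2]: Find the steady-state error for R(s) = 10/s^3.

Factoring s^2 from the denominator leaves a polynomial with constant term 190, so the system is type 2.
K_a = lim_{s→0} s^2·L(s) = 400·1·3 / 190 = 120/19.
r(t) = 5t^2 gives R(s) = 10/s^3.
e_ss = 10/K_a = 10/(120/19) = 19/12.

19/12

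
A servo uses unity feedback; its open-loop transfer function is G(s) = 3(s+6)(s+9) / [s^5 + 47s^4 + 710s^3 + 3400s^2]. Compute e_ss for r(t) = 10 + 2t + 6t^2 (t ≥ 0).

Factoring s^2 from the denominator leaves a polynomial with constant term 3400, so the system is type 2. Treating each term separately:
  • 10: tracked with zero error.
  • 2t: tracked with zero error.
  • 6t^2: e_ss = 12/K_a with K_a=81/1700 → 6800/27.
Total e_ss = 6800/27.

6800/27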